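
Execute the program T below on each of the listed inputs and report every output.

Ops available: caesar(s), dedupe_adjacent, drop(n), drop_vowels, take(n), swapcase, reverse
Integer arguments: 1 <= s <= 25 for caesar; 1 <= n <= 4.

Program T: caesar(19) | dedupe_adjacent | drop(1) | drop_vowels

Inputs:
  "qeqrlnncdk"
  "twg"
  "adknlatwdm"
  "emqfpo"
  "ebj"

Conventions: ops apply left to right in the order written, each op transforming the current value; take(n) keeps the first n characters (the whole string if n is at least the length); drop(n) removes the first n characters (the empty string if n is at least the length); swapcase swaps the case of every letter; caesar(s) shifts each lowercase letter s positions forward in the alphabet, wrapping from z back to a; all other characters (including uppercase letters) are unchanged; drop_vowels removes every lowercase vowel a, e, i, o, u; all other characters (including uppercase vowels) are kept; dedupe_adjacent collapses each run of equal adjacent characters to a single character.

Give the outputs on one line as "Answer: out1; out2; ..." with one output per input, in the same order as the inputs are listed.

"xjkgvwd"; "pz"; "wdgtmpwf"; "fjyh"; "c"

Execution, op by op:
  "qeqrlnncdk" -> "jxjkeggvwd" -> "jxjkegvwd" -> "xjkegvwd" -> "xjkgvwd"
  "twg" -> "mpz" -> "mpz" -> "pz" -> "pz"
  "adknlatwdm" -> "twdgetmpwf" -> "twdgetmpwf" -> "wdgetmpwf" -> "wdgtmpwf"
  "emqfpo" -> "xfjyih" -> "xfjyih" -> "fjyih" -> "fjyh"
  "ebj" -> "xuc" -> "xuc" -> "uc" -> "c"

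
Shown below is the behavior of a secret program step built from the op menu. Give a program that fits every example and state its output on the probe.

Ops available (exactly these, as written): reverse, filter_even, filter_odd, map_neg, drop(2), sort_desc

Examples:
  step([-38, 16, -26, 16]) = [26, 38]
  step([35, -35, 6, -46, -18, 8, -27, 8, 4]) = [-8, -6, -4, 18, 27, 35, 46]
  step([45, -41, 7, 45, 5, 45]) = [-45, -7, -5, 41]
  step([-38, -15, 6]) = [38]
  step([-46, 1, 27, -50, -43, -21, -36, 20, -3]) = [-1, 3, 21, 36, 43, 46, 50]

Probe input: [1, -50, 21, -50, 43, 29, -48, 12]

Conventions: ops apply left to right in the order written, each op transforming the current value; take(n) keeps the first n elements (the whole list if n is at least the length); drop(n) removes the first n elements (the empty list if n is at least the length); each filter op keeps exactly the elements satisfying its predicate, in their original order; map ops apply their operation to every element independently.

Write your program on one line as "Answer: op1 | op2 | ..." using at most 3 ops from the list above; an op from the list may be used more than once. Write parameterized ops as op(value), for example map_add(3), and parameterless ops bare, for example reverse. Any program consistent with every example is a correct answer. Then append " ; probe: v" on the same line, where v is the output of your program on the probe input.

sort_desc | drop(2) | map_neg ; probe: [-21, -12, -1, 48, 50, 50]

Check, running the answer program on each example:
  [-38, 16, -26, 16] -> [16, 16, -26, -38] -> [-26, -38] -> [26, 38]
  [35, -35, 6, -46, -18, 8, -27, 8, 4] -> [35, 8, 8, 6, 4, -18, -27, -35, -46] -> [8, 6, 4, -18, -27, -35, -46] -> [-8, -6, -4, 18, 27, 35, 46]
  [45, -41, 7, 45, 5, 45] -> [45, 45, 45, 7, 5, -41] -> [45, 7, 5, -41] -> [-45, -7, -5, 41]
  [-38, -15, 6] -> [6, -15, -38] -> [-38] -> [38]
  [-46, 1, 27, -50, -43, -21, -36, 20, -3] -> [27, 20, 1, -3, -21, -36, -43, -46, -50] -> [1, -3, -21, -36, -43, -46, -50] -> [-1, 3, 21, 36, 43, 46, 50]
  probe: [1, -50, 21, -50, 43, 29, -48, 12] -> [43, 29, 21, 12, 1, -48, -50, -50] -> [21, 12, 1, -48, -50, -50] -> [-21, -12, -1, 48, 50, 50]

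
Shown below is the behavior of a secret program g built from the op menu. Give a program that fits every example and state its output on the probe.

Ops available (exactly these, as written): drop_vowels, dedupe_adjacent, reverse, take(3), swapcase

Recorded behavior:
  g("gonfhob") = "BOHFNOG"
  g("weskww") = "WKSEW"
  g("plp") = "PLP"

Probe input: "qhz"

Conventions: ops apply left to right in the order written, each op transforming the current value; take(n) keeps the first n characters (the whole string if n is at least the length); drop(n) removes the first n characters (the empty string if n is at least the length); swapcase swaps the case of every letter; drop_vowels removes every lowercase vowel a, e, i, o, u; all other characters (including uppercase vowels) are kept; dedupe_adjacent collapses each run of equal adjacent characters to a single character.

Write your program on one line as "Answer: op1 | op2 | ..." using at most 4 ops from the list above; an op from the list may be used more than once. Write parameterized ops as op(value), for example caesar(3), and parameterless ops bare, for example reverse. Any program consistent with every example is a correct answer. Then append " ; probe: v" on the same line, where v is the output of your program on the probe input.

reverse | dedupe_adjacent | swapcase ; probe: "ZHQ"

Check, running the answer program on each example:
  "gonfhob" -> "bohfnog" -> "bohfnog" -> "BOHFNOG"
  "weskww" -> "wwksew" -> "wksew" -> "WKSEW"
  "plp" -> "plp" -> "plp" -> "PLP"
  probe: "qhz" -> "zhq" -> "zhq" -> "ZHQ"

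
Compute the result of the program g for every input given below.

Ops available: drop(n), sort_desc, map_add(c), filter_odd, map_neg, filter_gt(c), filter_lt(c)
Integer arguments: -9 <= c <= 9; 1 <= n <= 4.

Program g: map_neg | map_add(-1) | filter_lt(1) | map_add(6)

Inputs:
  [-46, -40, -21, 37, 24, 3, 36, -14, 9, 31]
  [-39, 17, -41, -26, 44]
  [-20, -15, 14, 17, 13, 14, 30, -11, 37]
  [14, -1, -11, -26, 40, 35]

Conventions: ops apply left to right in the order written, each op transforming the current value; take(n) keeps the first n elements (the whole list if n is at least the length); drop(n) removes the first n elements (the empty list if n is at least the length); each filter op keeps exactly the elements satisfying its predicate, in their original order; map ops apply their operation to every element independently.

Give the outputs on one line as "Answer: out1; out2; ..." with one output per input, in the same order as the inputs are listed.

Execution, op by op:
  [-46, -40, -21, 37, 24, 3, 36, -14, 9, 31] -> [46, 40, 21, -37, -24, -3, -36, 14, -9, -31] -> [45, 39, 20, -38, -25, -4, -37, 13, -10, -32] -> [-38, -25, -4, -37, -10, -32] -> [-32, -19, 2, -31, -4, -26]
  [-39, 17, -41, -26, 44] -> [39, -17, 41, 26, -44] -> [38, -18, 40, 25, -45] -> [-18, -45] -> [-12, -39]
  [-20, -15, 14, 17, 13, 14, 30, -11, 37] -> [20, 15, -14, -17, -13, -14, -30, 11, -37] -> [19, 14, -15, -18, -14, -15, -31, 10, -38] -> [-15, -18, -14, -15, -31, -38] -> [-9, -12, -8, -9, -25, -32]
  [14, -1, -11, -26, 40, 35] -> [-14, 1, 11, 26, -40, -35] -> [-15, 0, 10, 25, -41, -36] -> [-15, 0, -41, -36] -> [-9, 6, -35, -30]

[-32, -19, 2, -31, -4, -26]; [-12, -39]; [-9, -12, -8, -9, -25, -32]; [-9, 6, -35, -30]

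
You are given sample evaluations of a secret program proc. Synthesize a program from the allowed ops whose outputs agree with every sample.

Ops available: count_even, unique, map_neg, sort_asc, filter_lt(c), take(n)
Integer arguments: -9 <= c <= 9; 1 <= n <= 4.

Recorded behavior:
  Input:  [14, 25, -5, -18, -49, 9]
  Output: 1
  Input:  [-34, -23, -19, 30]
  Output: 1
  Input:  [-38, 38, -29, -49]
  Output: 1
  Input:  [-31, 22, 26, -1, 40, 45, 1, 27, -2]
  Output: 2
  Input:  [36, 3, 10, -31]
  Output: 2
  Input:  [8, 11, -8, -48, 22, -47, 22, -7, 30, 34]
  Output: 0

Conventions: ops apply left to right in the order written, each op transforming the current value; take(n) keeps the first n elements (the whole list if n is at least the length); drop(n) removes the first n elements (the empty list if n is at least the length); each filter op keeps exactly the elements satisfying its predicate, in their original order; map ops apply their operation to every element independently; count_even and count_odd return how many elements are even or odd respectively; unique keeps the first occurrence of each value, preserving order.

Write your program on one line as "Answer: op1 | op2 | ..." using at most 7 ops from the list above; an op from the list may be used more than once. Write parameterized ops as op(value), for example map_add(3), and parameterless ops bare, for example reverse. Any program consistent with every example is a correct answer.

map_neg | take(4) | filter_lt(-3) | filter_lt(-8) | map_neg | count_even

Check, running the answer program on each example:
  [14, 25, -5, -18, -49, 9] -> [-14, -25, 5, 18, 49, -9] -> [-14, -25, 5, 18] -> [-14, -25] -> [-14, -25] -> [14, 25] -> 1
  [-34, -23, -19, 30] -> [34, 23, 19, -30] -> [34, 23, 19, -30] -> [-30] -> [-30] -> [30] -> 1
  [-38, 38, -29, -49] -> [38, -38, 29, 49] -> [38, -38, 29, 49] -> [-38] -> [-38] -> [38] -> 1
  [-31, 22, 26, -1, 40, 45, 1, 27, -2] -> [31, -22, -26, 1, -40, -45, -1, -27, 2] -> [31, -22, -26, 1] -> [-22, -26] -> [-22, -26] -> [22, 26] -> 2
  [36, 3, 10, -31] -> [-36, -3, -10, 31] -> [-36, -3, -10, 31] -> [-36, -10] -> [-36, -10] -> [36, 10] -> 2
  [8, 11, -8, -48, 22, -47, 22, -7, 30, 34] -> [-8, -11, 8, 48, -22, 47, -22, 7, -30, -34] -> [-8, -11, 8, 48] -> [-8, -11] -> [-11] -> [11] -> 0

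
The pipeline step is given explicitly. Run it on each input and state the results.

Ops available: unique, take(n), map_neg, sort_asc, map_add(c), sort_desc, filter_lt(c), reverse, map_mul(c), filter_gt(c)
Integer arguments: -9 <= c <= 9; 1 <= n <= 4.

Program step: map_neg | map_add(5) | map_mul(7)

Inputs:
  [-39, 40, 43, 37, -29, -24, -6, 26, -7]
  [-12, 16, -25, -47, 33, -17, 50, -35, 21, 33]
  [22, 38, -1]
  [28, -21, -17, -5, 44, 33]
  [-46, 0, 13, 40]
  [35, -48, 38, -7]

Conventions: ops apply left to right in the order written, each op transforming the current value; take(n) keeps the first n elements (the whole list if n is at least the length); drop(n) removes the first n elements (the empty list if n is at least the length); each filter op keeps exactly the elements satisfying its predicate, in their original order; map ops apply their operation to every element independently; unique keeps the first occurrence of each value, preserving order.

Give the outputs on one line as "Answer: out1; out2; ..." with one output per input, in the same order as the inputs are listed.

[308, -245, -266, -224, 238, 203, 77, -147, 84]; [119, -77, 210, 364, -196, 154, -315, 280, -112, -196]; [-119, -231, 42]; [-161, 182, 154, 70, -273, -196]; [357, 35, -56, -245]; [-210, 371, -231, 84]

Execution, op by op:
  [-39, 40, 43, 37, -29, -24, -6, 26, -7] -> [39, -40, -43, -37, 29, 24, 6, -26, 7] -> [44, -35, -38, -32, 34, 29, 11, -21, 12] -> [308, -245, -266, -224, 238, 203, 77, -147, 84]
  [-12, 16, -25, -47, 33, -17, 50, -35, 21, 33] -> [12, -16, 25, 47, -33, 17, -50, 35, -21, -33] -> [17, -11, 30, 52, -28, 22, -45, 40, -16, -28] -> [119, -77, 210, 364, -196, 154, -315, 280, -112, -196]
  [22, 38, -1] -> [-22, -38, 1] -> [-17, -33, 6] -> [-119, -231, 42]
  [28, -21, -17, -5, 44, 33] -> [-28, 21, 17, 5, -44, -33] -> [-23, 26, 22, 10, -39, -28] -> [-161, 182, 154, 70, -273, -196]
  [-46, 0, 13, 40] -> [46, 0, -13, -40] -> [51, 5, -8, -35] -> [357, 35, -56, -245]
  [35, -48, 38, -7] -> [-35, 48, -38, 7] -> [-30, 53, -33, 12] -> [-210, 371, -231, 84]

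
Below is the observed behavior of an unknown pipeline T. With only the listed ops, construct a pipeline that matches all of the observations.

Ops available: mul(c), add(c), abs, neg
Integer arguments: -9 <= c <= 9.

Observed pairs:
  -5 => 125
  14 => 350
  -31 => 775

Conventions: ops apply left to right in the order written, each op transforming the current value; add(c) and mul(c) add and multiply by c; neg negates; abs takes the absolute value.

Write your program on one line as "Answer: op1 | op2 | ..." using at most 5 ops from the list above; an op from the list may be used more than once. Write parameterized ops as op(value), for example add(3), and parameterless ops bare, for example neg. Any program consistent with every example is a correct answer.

mul(-5) | neg | mul(5) | abs

Check, running the answer program on each example:
  -5 -> 25 -> -25 -> -125 -> 125
  14 -> -70 -> 70 -> 350 -> 350
  -31 -> 155 -> -155 -> -775 -> 775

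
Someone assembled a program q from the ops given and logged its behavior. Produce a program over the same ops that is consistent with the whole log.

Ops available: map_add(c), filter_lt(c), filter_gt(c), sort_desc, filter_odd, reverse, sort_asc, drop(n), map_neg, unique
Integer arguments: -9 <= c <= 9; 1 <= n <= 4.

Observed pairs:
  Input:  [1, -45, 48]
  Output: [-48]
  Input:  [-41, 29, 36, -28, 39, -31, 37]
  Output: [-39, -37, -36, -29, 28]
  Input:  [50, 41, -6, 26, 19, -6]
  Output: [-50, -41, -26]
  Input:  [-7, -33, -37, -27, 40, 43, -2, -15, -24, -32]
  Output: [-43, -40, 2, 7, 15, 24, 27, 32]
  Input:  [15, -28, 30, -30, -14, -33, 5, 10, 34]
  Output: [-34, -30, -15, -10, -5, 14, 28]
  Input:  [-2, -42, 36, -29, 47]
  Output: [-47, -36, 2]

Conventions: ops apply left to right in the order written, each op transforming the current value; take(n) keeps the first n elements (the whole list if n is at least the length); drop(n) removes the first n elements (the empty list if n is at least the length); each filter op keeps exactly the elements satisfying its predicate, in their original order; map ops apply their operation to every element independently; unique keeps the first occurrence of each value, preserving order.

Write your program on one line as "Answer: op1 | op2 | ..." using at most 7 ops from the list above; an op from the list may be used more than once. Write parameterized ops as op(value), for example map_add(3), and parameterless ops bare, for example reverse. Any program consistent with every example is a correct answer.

reverse | map_neg | unique | sort_desc | drop(2) | sort_asc

Check, running the answer program on each example:
  [1, -45, 48] -> [48, -45, 1] -> [-48, 45, -1] -> [-48, 45, -1] -> [45, -1, -48] -> [-48] -> [-48]
  [-41, 29, 36, -28, 39, -31, 37] -> [37, -31, 39, -28, 36, 29, -41] -> [-37, 31, -39, 28, -36, -29, 41] -> [-37, 31, -39, 28, -36, -29, 41] -> [41, 31, 28, -29, -36, -37, -39] -> [28, -29, -36, -37, -39] -> [-39, -37, -36, -29, 28]
  [50, 41, -6, 26, 19, -6] -> [-6, 19, 26, -6, 41, 50] -> [6, -19, -26, 6, -41, -50] -> [6, -19, -26, -41, -50] -> [6, -19, -26, -41, -50] -> [-26, -41, -50] -> [-50, -41, -26]
  [-7, -33, -37, -27, 40, 43, -2, -15, -24, -32] -> [-32, -24, -15, -2, 43, 40, -27, -37, -33, -7] -> [32, 24, 15, 2, -43, -40, 27, 37, 33, 7] -> [32, 24, 15, 2, -43, -40, 27, 37, 33, 7] -> [37, 33, 32, 27, 24, 15, 7, 2, -40, -43] -> [32, 27, 24, 15, 7, 2, -40, -43] -> [-43, -40, 2, 7, 15, 24, 27, 32]
  [15, -28, 30, -30, -14, -33, 5, 10, 34] -> [34, 10, 5, -33, -14, -30, 30, -28, 15] -> [-34, -10, -5, 33, 14, 30, -30, 28, -15] -> [-34, -10, -5, 33, 14, 30, -30, 28, -15] -> [33, 30, 28, 14, -5, -10, -15, -30, -34] -> [28, 14, -5, -10, -15, -30, -34] -> [-34, -30, -15, -10, -5, 14, 28]
  [-2, -42, 36, -29, 47] -> [47, -29, 36, -42, -2] -> [-47, 29, -36, 42, 2] -> [-47, 29, -36, 42, 2] -> [42, 29, 2, -36, -47] -> [2, -36, -47] -> [-47, -36, 2]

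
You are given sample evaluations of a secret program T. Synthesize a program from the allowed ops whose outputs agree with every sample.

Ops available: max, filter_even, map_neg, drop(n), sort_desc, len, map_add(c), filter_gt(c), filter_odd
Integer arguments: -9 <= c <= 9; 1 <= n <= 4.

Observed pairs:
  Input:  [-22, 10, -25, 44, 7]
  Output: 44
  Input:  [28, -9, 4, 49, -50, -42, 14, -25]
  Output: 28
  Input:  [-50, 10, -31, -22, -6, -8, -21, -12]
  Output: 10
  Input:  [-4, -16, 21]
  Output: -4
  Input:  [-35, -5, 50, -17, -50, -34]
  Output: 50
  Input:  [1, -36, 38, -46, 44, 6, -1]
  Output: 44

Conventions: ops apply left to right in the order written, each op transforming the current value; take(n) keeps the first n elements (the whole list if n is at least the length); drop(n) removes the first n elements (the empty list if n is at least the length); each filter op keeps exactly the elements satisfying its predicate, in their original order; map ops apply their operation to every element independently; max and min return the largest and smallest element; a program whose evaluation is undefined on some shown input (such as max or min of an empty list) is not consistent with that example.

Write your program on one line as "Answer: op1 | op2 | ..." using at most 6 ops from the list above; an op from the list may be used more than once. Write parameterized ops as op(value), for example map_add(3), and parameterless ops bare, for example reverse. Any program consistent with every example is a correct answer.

map_neg | sort_desc | filter_even | map_neg | max

Check, running the answer program on each example:
  [-22, 10, -25, 44, 7] -> [22, -10, 25, -44, -7] -> [25, 22, -7, -10, -44] -> [22, -10, -44] -> [-22, 10, 44] -> 44
  [28, -9, 4, 49, -50, -42, 14, -25] -> [-28, 9, -4, -49, 50, 42, -14, 25] -> [50, 42, 25, 9, -4, -14, -28, -49] -> [50, 42, -4, -14, -28] -> [-50, -42, 4, 14, 28] -> 28
  [-50, 10, -31, -22, -6, -8, -21, -12] -> [50, -10, 31, 22, 6, 8, 21, 12] -> [50, 31, 22, 21, 12, 8, 6, -10] -> [50, 22, 12, 8, 6, -10] -> [-50, -22, -12, -8, -6, 10] -> 10
  [-4, -16, 21] -> [4, 16, -21] -> [16, 4, -21] -> [16, 4] -> [-16, -4] -> -4
  [-35, -5, 50, -17, -50, -34] -> [35, 5, -50, 17, 50, 34] -> [50, 35, 34, 17, 5, -50] -> [50, 34, -50] -> [-50, -34, 50] -> 50
  [1, -36, 38, -46, 44, 6, -1] -> [-1, 36, -38, 46, -44, -6, 1] -> [46, 36, 1, -1, -6, -38, -44] -> [46, 36, -6, -38, -44] -> [-46, -36, 6, 38, 44] -> 44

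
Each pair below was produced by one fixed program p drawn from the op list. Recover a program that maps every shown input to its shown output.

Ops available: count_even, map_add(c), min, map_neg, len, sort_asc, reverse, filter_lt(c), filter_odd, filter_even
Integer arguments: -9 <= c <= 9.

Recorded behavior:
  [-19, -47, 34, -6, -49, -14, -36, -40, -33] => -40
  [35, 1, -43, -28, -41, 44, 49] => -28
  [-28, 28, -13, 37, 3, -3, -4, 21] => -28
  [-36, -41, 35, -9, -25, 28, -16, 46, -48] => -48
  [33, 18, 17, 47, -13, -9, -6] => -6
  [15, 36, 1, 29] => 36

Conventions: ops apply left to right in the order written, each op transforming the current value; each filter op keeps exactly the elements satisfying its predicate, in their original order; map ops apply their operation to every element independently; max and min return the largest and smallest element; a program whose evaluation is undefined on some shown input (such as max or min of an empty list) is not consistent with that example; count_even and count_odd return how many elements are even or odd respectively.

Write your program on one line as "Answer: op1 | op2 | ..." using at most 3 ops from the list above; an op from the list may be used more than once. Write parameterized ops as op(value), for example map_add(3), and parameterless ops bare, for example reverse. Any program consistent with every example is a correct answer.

filter_even | min

Check, running the answer program on each example:
  [-19, -47, 34, -6, -49, -14, -36, -40, -33] -> [34, -6, -14, -36, -40] -> -40
  [35, 1, -43, -28, -41, 44, 49] -> [-28, 44] -> -28
  [-28, 28, -13, 37, 3, -3, -4, 21] -> [-28, 28, -4] -> -28
  [-36, -41, 35, -9, -25, 28, -16, 46, -48] -> [-36, 28, -16, 46, -48] -> -48
  [33, 18, 17, 47, -13, -9, -6] -> [18, -6] -> -6
  [15, 36, 1, 29] -> [36] -> 36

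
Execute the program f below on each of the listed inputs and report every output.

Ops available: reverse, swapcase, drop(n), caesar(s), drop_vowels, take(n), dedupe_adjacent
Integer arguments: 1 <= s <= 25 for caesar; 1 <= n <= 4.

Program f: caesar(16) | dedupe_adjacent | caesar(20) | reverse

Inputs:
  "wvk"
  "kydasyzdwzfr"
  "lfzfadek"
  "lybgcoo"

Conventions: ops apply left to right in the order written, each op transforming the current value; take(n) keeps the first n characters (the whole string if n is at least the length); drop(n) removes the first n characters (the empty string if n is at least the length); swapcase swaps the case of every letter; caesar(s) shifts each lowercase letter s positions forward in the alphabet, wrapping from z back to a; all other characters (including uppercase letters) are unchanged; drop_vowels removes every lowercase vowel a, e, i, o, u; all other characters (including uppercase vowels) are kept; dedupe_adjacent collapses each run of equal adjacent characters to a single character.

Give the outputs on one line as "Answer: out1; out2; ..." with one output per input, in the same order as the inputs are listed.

"ufg"; "bpjgnjickniu"; "uonkpjpv"; "ymqliv"

Execution, op by op:
  "wvk" -> "mla" -> "mla" -> "gfu" -> "ufg"
  "kydasyzdwzfr" -> "aotqioptmpvh" -> "aotqioptmpvh" -> "uinkcijngjpb" -> "bpjgnjickniu"
  "lfzfadek" -> "bvpvqtua" -> "bvpvqtua" -> "vpjpknou" -> "uonkpjpv"
  "lybgcoo" -> "borwsee" -> "borwse" -> "vilqmy" -> "ymqliv"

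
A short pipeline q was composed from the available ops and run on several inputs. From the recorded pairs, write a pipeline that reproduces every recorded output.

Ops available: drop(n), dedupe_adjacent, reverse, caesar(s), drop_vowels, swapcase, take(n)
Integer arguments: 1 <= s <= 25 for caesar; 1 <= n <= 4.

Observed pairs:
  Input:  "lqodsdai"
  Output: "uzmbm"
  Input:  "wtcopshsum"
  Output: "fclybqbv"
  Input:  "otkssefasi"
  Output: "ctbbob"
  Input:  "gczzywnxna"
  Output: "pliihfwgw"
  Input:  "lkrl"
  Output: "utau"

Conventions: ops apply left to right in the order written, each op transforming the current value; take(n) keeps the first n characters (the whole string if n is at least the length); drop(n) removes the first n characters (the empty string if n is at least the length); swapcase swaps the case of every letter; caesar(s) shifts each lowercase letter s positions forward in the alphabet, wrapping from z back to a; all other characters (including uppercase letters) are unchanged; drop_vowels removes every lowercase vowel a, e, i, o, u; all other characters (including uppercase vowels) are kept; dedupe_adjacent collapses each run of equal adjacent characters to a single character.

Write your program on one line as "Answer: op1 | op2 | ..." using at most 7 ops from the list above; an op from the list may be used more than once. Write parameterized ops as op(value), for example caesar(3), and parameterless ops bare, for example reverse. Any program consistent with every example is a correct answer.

reverse | drop_vowels | caesar(14) | caesar(22) | reverse | caesar(25)

Check, running the answer program on each example:
  "lqodsdai" -> "iadsdoql" -> "dsdql" -> "rgrez" -> "ncnav" -> "vancn" -> "uzmbm"
  "wtcopshsum" -> "mushspoctw" -> "mshspctw" -> "agvgdqhk" -> "wcrczmdg" -> "gdmzcrcw" -> "fclybqbv"
  "otkssefasi" -> "isafesskto" -> "sfsskt" -> "gtggyh" -> "cpccud" -> "duccpc" -> "ctbbob"
  "gczzywnxna" -> "anxnwyzzcg" -> "nxnwyzzcg" -> "blbkmnnqu" -> "xhxgijjmq" -> "qmjjigxhx" -> "pliihfwgw"
  "lkrl" -> "lrkl" -> "lrkl" -> "zfyz" -> "vbuv" -> "vubv" -> "utau"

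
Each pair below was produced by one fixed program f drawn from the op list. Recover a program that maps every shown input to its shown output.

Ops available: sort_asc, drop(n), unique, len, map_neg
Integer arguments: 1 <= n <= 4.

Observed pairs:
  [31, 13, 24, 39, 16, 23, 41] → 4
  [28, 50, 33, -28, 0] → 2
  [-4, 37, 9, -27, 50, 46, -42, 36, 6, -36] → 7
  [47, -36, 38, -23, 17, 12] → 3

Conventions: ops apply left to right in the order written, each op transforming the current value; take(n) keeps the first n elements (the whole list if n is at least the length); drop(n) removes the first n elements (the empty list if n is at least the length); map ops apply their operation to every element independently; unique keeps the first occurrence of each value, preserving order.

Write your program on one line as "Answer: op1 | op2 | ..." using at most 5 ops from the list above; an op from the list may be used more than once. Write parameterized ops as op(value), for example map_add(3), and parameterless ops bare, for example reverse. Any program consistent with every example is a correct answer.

map_neg | drop(2) | map_neg | drop(1) | len

Check, running the answer program on each example:
  [31, 13, 24, 39, 16, 23, 41] -> [-31, -13, -24, -39, -16, -23, -41] -> [-24, -39, -16, -23, -41] -> [24, 39, 16, 23, 41] -> [39, 16, 23, 41] -> 4
  [28, 50, 33, -28, 0] -> [-28, -50, -33, 28, 0] -> [-33, 28, 0] -> [33, -28, 0] -> [-28, 0] -> 2
  [-4, 37, 9, -27, 50, 46, -42, 36, 6, -36] -> [4, -37, -9, 27, -50, -46, 42, -36, -6, 36] -> [-9, 27, -50, -46, 42, -36, -6, 36] -> [9, -27, 50, 46, -42, 36, 6, -36] -> [-27, 50, 46, -42, 36, 6, -36] -> 7
  [47, -36, 38, -23, 17, 12] -> [-47, 36, -38, 23, -17, -12] -> [-38, 23, -17, -12] -> [38, -23, 17, 12] -> [-23, 17, 12] -> 3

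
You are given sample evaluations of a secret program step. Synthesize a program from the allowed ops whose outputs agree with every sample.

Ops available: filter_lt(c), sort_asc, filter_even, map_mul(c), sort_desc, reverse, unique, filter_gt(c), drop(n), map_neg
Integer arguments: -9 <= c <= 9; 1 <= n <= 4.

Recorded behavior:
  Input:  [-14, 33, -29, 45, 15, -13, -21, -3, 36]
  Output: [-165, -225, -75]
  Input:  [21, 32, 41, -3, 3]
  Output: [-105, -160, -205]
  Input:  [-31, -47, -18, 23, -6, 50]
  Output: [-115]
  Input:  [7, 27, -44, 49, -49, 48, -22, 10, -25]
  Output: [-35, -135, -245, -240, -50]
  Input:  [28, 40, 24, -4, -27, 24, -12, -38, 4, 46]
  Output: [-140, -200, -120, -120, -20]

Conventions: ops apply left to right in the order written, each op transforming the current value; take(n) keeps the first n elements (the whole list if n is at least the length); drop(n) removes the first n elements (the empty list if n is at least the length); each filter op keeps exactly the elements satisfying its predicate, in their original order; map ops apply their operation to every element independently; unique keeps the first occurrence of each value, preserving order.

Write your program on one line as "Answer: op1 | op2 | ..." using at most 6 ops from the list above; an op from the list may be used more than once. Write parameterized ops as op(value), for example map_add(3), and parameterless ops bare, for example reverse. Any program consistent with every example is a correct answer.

map_mul(-5) | reverse | drop(1) | filter_lt(8) | reverse

Check, running the answer program on each example:
  [-14, 33, -29, 45, 15, -13, -21, -3, 36] -> [70, -165, 145, -225, -75, 65, 105, 15, -180] -> [-180, 15, 105, 65, -75, -225, 145, -165, 70] -> [15, 105, 65, -75, -225, 145, -165, 70] -> [-75, -225, -165] -> [-165, -225, -75]
  [21, 32, 41, -3, 3] -> [-105, -160, -205, 15, -15] -> [-15, 15, -205, -160, -105] -> [15, -205, -160, -105] -> [-205, -160, -105] -> [-105, -160, -205]
  [-31, -47, -18, 23, -6, 50] -> [155, 235, 90, -115, 30, -250] -> [-250, 30, -115, 90, 235, 155] -> [30, -115, 90, 235, 155] -> [-115] -> [-115]
  [7, 27, -44, 49, -49, 48, -22, 10, -25] -> [-35, -135, 220, -245, 245, -240, 110, -50, 125] -> [125, -50, 110, -240, 245, -245, 220, -135, -35] -> [-50, 110, -240, 245, -245, 220, -135, -35] -> [-50, -240, -245, -135, -35] -> [-35, -135, -245, -240, -50]
  [28, 40, 24, -4, -27, 24, -12, -38, 4, 46] -> [-140, -200, -120, 20, 135, -120, 60, 190, -20, -230] -> [-230, -20, 190, 60, -120, 135, 20, -120, -200, -140] -> [-20, 190, 60, -120, 135, 20, -120, -200, -140] -> [-20, -120, -120, -200, -140] -> [-140, -200, -120, -120, -20]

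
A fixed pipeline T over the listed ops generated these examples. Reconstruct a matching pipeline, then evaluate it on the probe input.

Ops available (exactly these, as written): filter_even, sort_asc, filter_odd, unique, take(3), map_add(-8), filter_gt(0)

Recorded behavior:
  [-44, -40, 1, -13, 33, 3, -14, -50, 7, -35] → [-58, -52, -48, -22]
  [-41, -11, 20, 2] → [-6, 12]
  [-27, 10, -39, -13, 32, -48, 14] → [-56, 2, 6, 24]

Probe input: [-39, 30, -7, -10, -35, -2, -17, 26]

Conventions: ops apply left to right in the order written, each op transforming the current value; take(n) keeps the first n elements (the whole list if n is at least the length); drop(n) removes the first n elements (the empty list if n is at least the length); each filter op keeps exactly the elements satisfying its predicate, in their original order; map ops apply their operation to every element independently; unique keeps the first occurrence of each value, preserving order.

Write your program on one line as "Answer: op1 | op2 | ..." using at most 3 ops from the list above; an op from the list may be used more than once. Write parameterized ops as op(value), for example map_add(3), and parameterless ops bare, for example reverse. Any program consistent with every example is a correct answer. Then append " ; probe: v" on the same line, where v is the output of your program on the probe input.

sort_asc | map_add(-8) | filter_even ; probe: [-18, -10, 18, 22]

Check, running the answer program on each example:
  [-44, -40, 1, -13, 33, 3, -14, -50, 7, -35] -> [-50, -44, -40, -35, -14, -13, 1, 3, 7, 33] -> [-58, -52, -48, -43, -22, -21, -7, -5, -1, 25] -> [-58, -52, -48, -22]
  [-41, -11, 20, 2] -> [-41, -11, 2, 20] -> [-49, -19, -6, 12] -> [-6, 12]
  [-27, 10, -39, -13, 32, -48, 14] -> [-48, -39, -27, -13, 10, 14, 32] -> [-56, -47, -35, -21, 2, 6, 24] -> [-56, 2, 6, 24]
  probe: [-39, 30, -7, -10, -35, -2, -17, 26] -> [-39, -35, -17, -10, -7, -2, 26, 30] -> [-47, -43, -25, -18, -15, -10, 18, 22] -> [-18, -10, 18, 22]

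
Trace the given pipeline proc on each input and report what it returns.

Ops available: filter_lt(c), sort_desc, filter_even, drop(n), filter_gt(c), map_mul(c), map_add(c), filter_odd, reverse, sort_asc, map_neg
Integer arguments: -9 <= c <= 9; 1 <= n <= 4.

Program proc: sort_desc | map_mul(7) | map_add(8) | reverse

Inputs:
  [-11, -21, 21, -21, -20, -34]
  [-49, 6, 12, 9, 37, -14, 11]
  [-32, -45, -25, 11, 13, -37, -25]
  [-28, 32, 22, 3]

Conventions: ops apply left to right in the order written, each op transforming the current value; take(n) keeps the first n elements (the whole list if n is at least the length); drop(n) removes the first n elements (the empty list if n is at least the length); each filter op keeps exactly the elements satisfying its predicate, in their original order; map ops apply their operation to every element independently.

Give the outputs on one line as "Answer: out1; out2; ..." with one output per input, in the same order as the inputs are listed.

[-230, -139, -139, -132, -69, 155]; [-335, -90, 50, 71, 85, 92, 267]; [-307, -251, -216, -167, -167, 85, 99]; [-188, 29, 162, 232]

Execution, op by op:
  [-11, -21, 21, -21, -20, -34] -> [21, -11, -20, -21, -21, -34] -> [147, -77, -140, -147, -147, -238] -> [155, -69, -132, -139, -139, -230] -> [-230, -139, -139, -132, -69, 155]
  [-49, 6, 12, 9, 37, -14, 11] -> [37, 12, 11, 9, 6, -14, -49] -> [259, 84, 77, 63, 42, -98, -343] -> [267, 92, 85, 71, 50, -90, -335] -> [-335, -90, 50, 71, 85, 92, 267]
  [-32, -45, -25, 11, 13, -37, -25] -> [13, 11, -25, -25, -32, -37, -45] -> [91, 77, -175, -175, -224, -259, -315] -> [99, 85, -167, -167, -216, -251, -307] -> [-307, -251, -216, -167, -167, 85, 99]
  [-28, 32, 22, 3] -> [32, 22, 3, -28] -> [224, 154, 21, -196] -> [232, 162, 29, -188] -> [-188, 29, 162, 232]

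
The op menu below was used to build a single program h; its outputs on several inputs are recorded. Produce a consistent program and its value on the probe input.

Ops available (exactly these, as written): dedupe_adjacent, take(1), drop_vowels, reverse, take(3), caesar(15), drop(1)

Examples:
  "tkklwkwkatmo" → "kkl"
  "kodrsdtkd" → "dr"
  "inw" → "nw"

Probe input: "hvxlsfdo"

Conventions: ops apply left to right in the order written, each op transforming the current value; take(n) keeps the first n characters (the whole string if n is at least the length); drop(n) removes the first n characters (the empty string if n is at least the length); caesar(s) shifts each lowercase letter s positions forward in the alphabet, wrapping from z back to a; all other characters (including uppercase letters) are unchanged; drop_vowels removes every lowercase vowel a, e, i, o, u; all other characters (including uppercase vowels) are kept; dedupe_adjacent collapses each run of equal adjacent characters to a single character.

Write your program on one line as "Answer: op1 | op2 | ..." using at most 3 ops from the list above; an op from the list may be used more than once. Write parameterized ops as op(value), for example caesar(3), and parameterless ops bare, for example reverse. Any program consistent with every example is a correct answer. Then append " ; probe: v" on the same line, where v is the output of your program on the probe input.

drop(1) | take(3) | drop_vowels ; probe: "vxl"

Check, running the answer program on each example:
  "tkklwkwkatmo" -> "kklwkwkatmo" -> "kkl" -> "kkl"
  "kodrsdtkd" -> "odrsdtkd" -> "odr" -> "dr"
  "inw" -> "nw" -> "nw" -> "nw"
  probe: "hvxlsfdo" -> "vxlsfdo" -> "vxl" -> "vxl"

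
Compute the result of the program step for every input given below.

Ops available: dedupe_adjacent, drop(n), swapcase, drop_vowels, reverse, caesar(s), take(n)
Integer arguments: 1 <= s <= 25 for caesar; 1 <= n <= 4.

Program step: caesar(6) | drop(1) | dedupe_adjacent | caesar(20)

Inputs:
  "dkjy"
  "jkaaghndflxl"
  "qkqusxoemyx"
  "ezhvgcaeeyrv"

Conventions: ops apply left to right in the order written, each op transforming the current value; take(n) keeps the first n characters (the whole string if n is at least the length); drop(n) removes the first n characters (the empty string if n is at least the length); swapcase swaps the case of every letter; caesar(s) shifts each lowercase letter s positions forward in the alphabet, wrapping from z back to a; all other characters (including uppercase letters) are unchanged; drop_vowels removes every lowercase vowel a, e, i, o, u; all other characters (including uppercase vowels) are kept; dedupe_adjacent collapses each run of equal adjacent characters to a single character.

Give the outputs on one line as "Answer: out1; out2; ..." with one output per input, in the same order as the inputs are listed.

Execution, op by op:
  "dkjy" -> "jqpe" -> "qpe" -> "qpe" -> "kjy"
  "jkaaghndflxl" -> "pqggmntjlrdr" -> "qggmntjlrdr" -> "qgmntjlrdr" -> "kaghndflxl"
  "qkqusxoemyx" -> "wqwayduksed" -> "qwayduksed" -> "qwayduksed" -> "kqusxoemyx"
  "ezhvgcaeeyrv" -> "kfnbmigkkexb" -> "fnbmigkkexb" -> "fnbmigkexb" -> "zhvgcaeyrv"

"kjy"; "kaghndflxl"; "kqusxoemyx"; "zhvgcaeyrv"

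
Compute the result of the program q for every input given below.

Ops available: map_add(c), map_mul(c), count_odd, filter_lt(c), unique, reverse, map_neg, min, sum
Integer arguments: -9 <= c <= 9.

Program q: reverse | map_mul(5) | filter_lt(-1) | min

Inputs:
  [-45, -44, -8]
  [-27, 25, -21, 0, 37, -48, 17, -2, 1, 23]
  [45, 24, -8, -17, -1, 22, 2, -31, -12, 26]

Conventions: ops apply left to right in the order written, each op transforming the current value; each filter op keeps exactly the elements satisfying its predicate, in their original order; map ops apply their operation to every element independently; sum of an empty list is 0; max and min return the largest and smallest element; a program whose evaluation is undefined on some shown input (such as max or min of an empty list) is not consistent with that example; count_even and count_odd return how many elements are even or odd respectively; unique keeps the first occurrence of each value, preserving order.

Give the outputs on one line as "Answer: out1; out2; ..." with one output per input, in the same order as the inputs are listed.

-225; -240; -155

Execution, op by op:
  [-45, -44, -8] -> [-8, -44, -45] -> [-40, -220, -225] -> [-40, -220, -225] -> -225
  [-27, 25, -21, 0, 37, -48, 17, -2, 1, 23] -> [23, 1, -2, 17, -48, 37, 0, -21, 25, -27] -> [115, 5, -10, 85, -240, 185, 0, -105, 125, -135] -> [-10, -240, -105, -135] -> -240
  [45, 24, -8, -17, -1, 22, 2, -31, -12, 26] -> [26, -12, -31, 2, 22, -1, -17, -8, 24, 45] -> [130, -60, -155, 10, 110, -5, -85, -40, 120, 225] -> [-60, -155, -5, -85, -40] -> -155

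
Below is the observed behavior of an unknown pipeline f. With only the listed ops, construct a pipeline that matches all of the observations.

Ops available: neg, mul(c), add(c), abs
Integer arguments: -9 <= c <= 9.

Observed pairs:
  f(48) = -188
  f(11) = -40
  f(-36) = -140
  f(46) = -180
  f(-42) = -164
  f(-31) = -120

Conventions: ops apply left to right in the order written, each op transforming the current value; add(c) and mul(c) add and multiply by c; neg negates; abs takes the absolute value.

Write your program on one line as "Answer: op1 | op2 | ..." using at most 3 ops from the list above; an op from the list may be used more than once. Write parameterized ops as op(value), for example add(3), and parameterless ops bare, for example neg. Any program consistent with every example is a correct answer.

abs | mul(-4) | add(4)

Check, running the answer program on each example:
  48 -> 48 -> -192 -> -188
  11 -> 11 -> -44 -> -40
  -36 -> 36 -> -144 -> -140
  46 -> 46 -> -184 -> -180
  -42 -> 42 -> -168 -> -164
  -31 -> 31 -> -124 -> -120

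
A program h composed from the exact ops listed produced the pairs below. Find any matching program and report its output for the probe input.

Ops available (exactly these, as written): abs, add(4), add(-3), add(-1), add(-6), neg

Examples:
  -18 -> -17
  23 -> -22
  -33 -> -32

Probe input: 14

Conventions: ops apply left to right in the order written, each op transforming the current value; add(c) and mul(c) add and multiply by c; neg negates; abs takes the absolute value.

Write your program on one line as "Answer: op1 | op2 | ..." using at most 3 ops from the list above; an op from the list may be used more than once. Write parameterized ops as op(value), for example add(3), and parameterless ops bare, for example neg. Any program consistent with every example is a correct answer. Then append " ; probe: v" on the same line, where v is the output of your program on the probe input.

abs | add(-1) | neg ; probe: -13

Check, running the answer program on each example:
  -18 -> 18 -> 17 -> -17
  23 -> 23 -> 22 -> -22
  -33 -> 33 -> 32 -> -32
  probe: 14 -> 14 -> 13 -> -13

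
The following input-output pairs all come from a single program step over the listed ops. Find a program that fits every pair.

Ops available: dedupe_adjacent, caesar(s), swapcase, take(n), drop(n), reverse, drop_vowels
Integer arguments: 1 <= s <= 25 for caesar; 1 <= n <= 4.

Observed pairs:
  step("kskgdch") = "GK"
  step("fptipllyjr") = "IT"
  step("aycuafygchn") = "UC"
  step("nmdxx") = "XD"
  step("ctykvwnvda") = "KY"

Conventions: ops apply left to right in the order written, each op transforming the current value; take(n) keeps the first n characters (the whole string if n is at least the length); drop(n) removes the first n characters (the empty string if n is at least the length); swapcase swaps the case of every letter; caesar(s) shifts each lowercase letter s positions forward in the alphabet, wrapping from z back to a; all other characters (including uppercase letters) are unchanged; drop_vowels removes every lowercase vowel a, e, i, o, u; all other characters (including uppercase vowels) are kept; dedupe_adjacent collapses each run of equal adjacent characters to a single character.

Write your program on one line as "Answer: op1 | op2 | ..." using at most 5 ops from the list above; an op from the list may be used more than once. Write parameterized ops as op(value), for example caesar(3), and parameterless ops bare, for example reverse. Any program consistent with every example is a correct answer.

dedupe_adjacent | take(4) | swapcase | drop(2) | reverse

Check, running the answer program on each example:
  "kskgdch" -> "kskgdch" -> "kskg" -> "KSKG" -> "KG" -> "GK"
  "fptipllyjr" -> "fptiplyjr" -> "fpti" -> "FPTI" -> "TI" -> "IT"
  "aycuafygchn" -> "aycuafygchn" -> "aycu" -> "AYCU" -> "CU" -> "UC"
  "nmdxx" -> "nmdx" -> "nmdx" -> "NMDX" -> "DX" -> "XD"
  "ctykvwnvda" -> "ctykvwnvda" -> "ctyk" -> "CTYK" -> "YK" -> "KY"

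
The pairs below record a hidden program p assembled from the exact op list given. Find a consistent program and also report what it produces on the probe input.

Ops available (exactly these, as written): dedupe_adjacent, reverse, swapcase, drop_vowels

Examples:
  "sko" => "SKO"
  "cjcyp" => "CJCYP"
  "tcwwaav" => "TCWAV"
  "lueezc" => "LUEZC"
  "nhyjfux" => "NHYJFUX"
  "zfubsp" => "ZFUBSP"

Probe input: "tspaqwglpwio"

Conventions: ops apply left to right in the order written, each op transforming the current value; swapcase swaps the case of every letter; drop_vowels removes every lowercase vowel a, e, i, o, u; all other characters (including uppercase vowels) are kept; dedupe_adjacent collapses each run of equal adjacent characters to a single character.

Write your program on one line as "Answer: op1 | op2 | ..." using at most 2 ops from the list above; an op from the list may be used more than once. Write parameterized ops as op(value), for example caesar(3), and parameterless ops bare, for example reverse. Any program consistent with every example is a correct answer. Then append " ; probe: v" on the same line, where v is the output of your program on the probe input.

swapcase | dedupe_adjacent ; probe: "TSPAQWGLPWIO"

Check, running the answer program on each example:
  "sko" -> "SKO" -> "SKO"
  "cjcyp" -> "CJCYP" -> "CJCYP"
  "tcwwaav" -> "TCWWAAV" -> "TCWAV"
  "lueezc" -> "LUEEZC" -> "LUEZC"
  "nhyjfux" -> "NHYJFUX" -> "NHYJFUX"
  "zfubsp" -> "ZFUBSP" -> "ZFUBSP"
  probe: "tspaqwglpwio" -> "TSPAQWGLPWIO" -> "TSPAQWGLPWIO"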